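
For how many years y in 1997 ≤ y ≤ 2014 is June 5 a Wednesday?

Day of week of June 5 in each year:
1997: Thu, 1998: Fri, 1999: Sat, 2000: Mon, 2001: Tue, 2002: Wed ✓, 2003: Thu, 2004: Sat, 2005: Sun, 2006: Mon, 2007: Tue, 2008: Thu, 2009: Fri, 2010: Sat, 2011: Sun, 2012: Tue, 2013: Wed ✓, 2014: Thu
Wednesdays: 2002, 2013.

2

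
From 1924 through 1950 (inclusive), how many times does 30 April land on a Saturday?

4

Day of week of April 30 in each year:
1924: Wed, 1925: Thu, 1926: Fri, 1927: Sat ✓, 1928: Mon, 1929: Tue, 1930: Wed, 1931: Thu, 1932: Sat ✓, 1933: Sun, 1934: Mon, 1935: Tue, 1936: Thu, 1937: Fri, 1938: Sat ✓, 1939: Sun, 1940: Tue, 1941: Wed, 1942: Thu, 1943: Fri, 1944: Sun, 1945: Mon, 1946: Tue, 1947: Wed, 1948: Fri, 1949: Sat ✓, 1950: Sun
Saturdays: 1927, 1932, 1938, 1949.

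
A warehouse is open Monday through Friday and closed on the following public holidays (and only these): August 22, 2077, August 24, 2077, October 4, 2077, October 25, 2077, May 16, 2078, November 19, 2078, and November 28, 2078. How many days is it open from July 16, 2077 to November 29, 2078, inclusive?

July 16, 2077 is a Friday.
That's 502 days from start to end, counting both.
502 = 7 × 71 + 5, so there are 71 full weeks plus 5 extra days.
Each full week contributes 5 weekdays (Mon–Fri): 71 × 5 = 355.
The 5 extra days are Fri, Sat, Sun, Mon, Tue — 3 of them qualify.
Total: 355 + 3 = 358.
Holidays: August 22, 2077 (Sun); August 24, 2077 (Tue); October 4, 2077 (Mon); October 25, 2077 (Mon); May 16, 2078 (Mon); November 19, 2078 (Sat); November 28, 2078 (Mon).
5 of the 7 holidays fall on weekdays; the rest are weekends and were already excluded.
Business days: 358 − 5 = 353.

353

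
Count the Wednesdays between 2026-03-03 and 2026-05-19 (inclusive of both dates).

11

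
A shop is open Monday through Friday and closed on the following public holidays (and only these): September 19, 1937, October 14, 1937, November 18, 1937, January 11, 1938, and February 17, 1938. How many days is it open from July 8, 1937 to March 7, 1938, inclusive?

169 working days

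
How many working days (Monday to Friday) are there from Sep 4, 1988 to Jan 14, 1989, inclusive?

95 weekdays

Sep 4, 1988 is a Sunday.
The range spans 133 days (inclusive of both endpoints).
133 = 7 × 19, so the span is exactly 19 full weeks.
Each full week contributes 5 weekdays (Mon–Fri): 19 × 5 = 95.
Total: 95.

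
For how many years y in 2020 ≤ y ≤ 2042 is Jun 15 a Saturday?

Day of week of June 15 in each year:
2020: Mon, 2021: Tue, 2022: Wed, 2023: Thu, 2024: Sat ✓, 2025: Sun, 2026: Mon, 2027: Tue, 2028: Thu, 2029: Fri, 2030: Sat ✓, 2031: Sun, 2032: Tue, 2033: Wed, 2034: Thu, 2035: Fri, 2036: Sun, 2037: Mon, 2038: Tue, 2039: Wed, 2040: Fri, 2041: Sat ✓, 2042: Sun
Saturdays: 2024, 2030, 2041.

3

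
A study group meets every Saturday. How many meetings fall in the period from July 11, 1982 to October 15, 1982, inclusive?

13

July 11, 1982 is a Sunday.
The range spans 97 days (inclusive of both endpoints).
97 = 7 × 13 + 6, so there are 13 full weeks plus 6 extra days.
Each full week contributes one Saturday: 13 so far.
The 6 extra days are Sun, Mon, Tue, Wed, Thu, Fri — none qualify.
Total: 13 + 0 = 13.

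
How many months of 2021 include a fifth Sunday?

4

A month has five Sundays exactly when Sunday falls within its first (length − 28) days.
Jan: 31 days, starts Fri → 5 of Fri, Sat, Sun ✓
Feb: 28 days, starts Mon → 5 of (none)
Mar: 31 days, starts Mon → 5 of Mon, Tue, Wed
Apr: 30 days, starts Thu → 5 of Thu, Fri
May: 31 days, starts Sat → 5 of Sat, Sun, Mon ✓
Jun: 30 days, starts Tue → 5 of Tue, Wed
Jul: 31 days, starts Thu → 5 of Thu, Fri, Sat
Aug: 31 days, starts Sun → 5 of Sun, Mon, Tue ✓
Sep: 30 days, starts Wed → 5 of Wed, Thu
Oct: 31 days, starts Fri → 5 of Fri, Sat, Sun ✓
Nov: 30 days, starts Mon → 5 of Mon, Tue
Dec: 31 days, starts Wed → 5 of Wed, Thu, Fri
Months with five Sundays: Jan, May, Aug, Oct.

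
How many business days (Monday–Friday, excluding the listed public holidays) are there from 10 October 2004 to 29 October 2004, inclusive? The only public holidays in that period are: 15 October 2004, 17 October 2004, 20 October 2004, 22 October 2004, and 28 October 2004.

10 October 2004 is a Sunday.
The range spans 20 days (inclusive of both endpoints).
20 = 7 × 2 + 6, so there are 2 full weeks plus 6 extra days.
Each full week contributes 5 weekdays (Mon–Fri): 2 × 5 = 10.
The 6 extra days are Sun, Mon, Tue, Wed, Thu, Fri — 5 of them qualify.
Total: 10 + 5 = 15.
Holidays: 15 October 2004 (Fri); 17 October 2004 (Sun); 20 October 2004 (Wed); 22 October 2004 (Fri); 28 October 2004 (Thu).
4 of the 5 holidays fall on weekdays; the rest are weekends and were already excluded.
Business days: 15 − 4 = 11.

11 business days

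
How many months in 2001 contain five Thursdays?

4

A month has five Thursdays exactly when Thursday falls within its first (length − 28) days.
Jan: 31 days, starts Mon → 5 of Mon, Tue, Wed
Feb: 28 days, starts Thu → 5 of (none)
Mar: 31 days, starts Thu → 5 of Thu, Fri, Sat ✓
Apr: 30 days, starts Sun → 5 of Sun, Mon
May: 31 days, starts Tue → 5 of Tue, Wed, Thu ✓
Jun: 30 days, starts Fri → 5 of Fri, Sat
Jul: 31 days, starts Sun → 5 of Sun, Mon, Tue
Aug: 31 days, starts Wed → 5 of Wed, Thu, Fri ✓
Sep: 30 days, starts Sat → 5 of Sat, Sun
Oct: 31 days, starts Mon → 5 of Mon, Tue, Wed
Nov: 30 days, starts Thu → 5 of Thu, Fri ✓
Dec: 31 days, starts Sat → 5 of Sat, Sun, Mon
Months with five Thursdays: Mar, May, Aug, Nov.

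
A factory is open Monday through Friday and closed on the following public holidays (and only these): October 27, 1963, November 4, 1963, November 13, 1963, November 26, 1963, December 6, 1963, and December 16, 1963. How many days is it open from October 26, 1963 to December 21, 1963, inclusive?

October 26, 1963 is a Saturday.
From October 26, 1963 to December 21, 1963 is 57 days inclusive.
57 = 7 × 8 + 1, so there are 8 full weeks plus 1 extra day.
Each full week contributes 5 weekdays (Mon–Fri): 8 × 5 = 40.
The 1 extra day is Saturday — none qualify.
Total: 40 + 0 = 40.
Holidays: October 27, 1963 (Sun); November 4, 1963 (Mon); November 13, 1963 (Wed); November 26, 1963 (Tue); December 6, 1963 (Fri); December 16, 1963 (Mon).
5 of the 6 holidays fall on weekdays; the rest are weekends and were already excluded.
Business days: 40 − 5 = 35.

35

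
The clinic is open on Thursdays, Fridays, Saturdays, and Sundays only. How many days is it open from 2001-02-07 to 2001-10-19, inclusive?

146

2001-02-07 is a Wednesday.
The range spans 255 days (inclusive of both endpoints).
255 = 7 × 36 + 3, so there are 36 full weeks plus 3 extra days.
Each full week contributes 4 days from the set (Thu, Fri, Sat, Sun): 36 × 4 = 144.
The 3 extra days are Wed, Thu, Fri — 2 of them qualify.
Total: 144 + 2 = 146.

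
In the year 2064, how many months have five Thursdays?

A month has five Thursdays exactly when Thursday falls within its first (length − 28) days.
Jan: 31 days, starts Tue → 5 of Tue, Wed, Thu ✓
Feb: 29 days, starts Fri → 5 of Fri
Mar: 31 days, starts Sat → 5 of Sat, Sun, Mon
Apr: 30 days, starts Tue → 5 of Tue, Wed
May: 31 days, starts Thu → 5 of Thu, Fri, Sat ✓
Jun: 30 days, starts Sun → 5 of Sun, Mon
Jul: 31 days, starts Tue → 5 of Tue, Wed, Thu ✓
Aug: 31 days, starts Fri → 5 of Fri, Sat, Sun
Sep: 30 days, starts Mon → 5 of Mon, Tue
Oct: 31 days, starts Wed → 5 of Wed, Thu, Fri ✓
Nov: 30 days, starts Sat → 5 of Sat, Sun
Dec: 31 days, starts Mon → 5 of Mon, Tue, Wed
Months with five Thursdays: Jan, May, Jul, Oct.

4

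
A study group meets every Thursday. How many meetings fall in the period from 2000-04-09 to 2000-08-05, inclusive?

17 Thursdays

2000-04-09 is a Sunday.
The range spans 119 days (inclusive of both endpoints).
119 = 7 × 17, so the span is exactly 17 full weeks.
Each full week contributes one Thursday: 17 so far.
Total: 17.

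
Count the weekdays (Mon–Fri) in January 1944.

21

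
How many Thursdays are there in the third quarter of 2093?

1 July 2093 is a Wednesday.
That's 92 days from start to end, counting both.
92 = 7 × 13 + 1, so there are 13 full weeks plus 1 extra day.
Each full week contributes one Thursday: 13 so far.
The 1 extra day is Wed — none qualify.
Total: 13 + 0 = 13.

13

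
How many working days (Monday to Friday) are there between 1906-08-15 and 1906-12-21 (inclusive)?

1906-08-15 is a Wednesday.
From 1906-08-15 to 1906-12-21 is 129 days inclusive.
129 = 7 × 18 + 3, so there are 18 full weeks plus 3 extra days.
Each full week contributes 5 weekdays (Mon–Fri): 18 × 5 = 90.
The 3 extra days are Wed, Thu, Fri — 3 of them qualify.
Total: 90 + 3 = 93.

93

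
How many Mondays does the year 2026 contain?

2026-01-01 is a Thursday.
The range spans 365 days (inclusive of both endpoints).
365 = 7 × 52 + 1, so there are 52 full weeks plus 1 extra day.
Each full week contributes one Monday: 52 so far.
The 1 extra day is Thursday — none qualify.
Total: 52 + 0 = 52.

52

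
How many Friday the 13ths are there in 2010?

1

The 13th falls on a Friday when the month's 13th has weekday Fri.
Jan 13 is Wed; Feb 13 is Sat; Mar 13 is Sat; Apr 13 is Tue; May 13 is Thu; Jun 13 is Sun; Jul 13 is Tue; Aug 13 is Fri ✓; Sep 13 is Mon; Oct 13 is Wed; Nov 13 is Sat; Dec 13 is Mon.
Friday the 13ths: Aug.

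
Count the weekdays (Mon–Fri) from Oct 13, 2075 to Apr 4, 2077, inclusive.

Oct 13, 2075 is a Sunday.
From Oct 13, 2075 to Apr 4, 2077 is 540 days inclusive.
540 = 7 × 77 + 1, so there are 77 full weeks plus 1 extra day.
Each full week contributes 5 weekdays (Mon–Fri): 77 × 5 = 385.
The 1 extra day is Sunday — none qualify.
Total: 385 + 0 = 385.

385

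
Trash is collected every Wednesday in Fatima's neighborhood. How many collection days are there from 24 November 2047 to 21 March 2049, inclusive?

69

24 November 2047 is a Sunday.
The range spans 484 days (inclusive of both endpoints).
484 = 7 × 69 + 1, so there are 69 full weeks plus 1 extra day.
Each full week contributes one Wednesday: 69 so far.
The 1 extra day is Sunday — none qualify.
Total: 69 + 0 = 69.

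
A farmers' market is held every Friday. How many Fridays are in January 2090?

Jan 1, 2090 is a Sunday.
The range spans 31 days (inclusive of both endpoints).
31 = 7 × 4 + 3, so there are 4 full weeks plus 3 extra days.
Each full week contributes one Friday: 4 so far.
The 3 extra days are Sun, Mon, Tue — none qualify.
Total: 4 + 0 = 4.

4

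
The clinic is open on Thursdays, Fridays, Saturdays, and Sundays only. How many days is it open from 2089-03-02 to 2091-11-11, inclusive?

2089-03-02 is a Wednesday.
That's 985 days from start to end, counting both.
985 = 7 × 140 + 5, so there are 140 full weeks plus 5 extra days.
Each full week contributes 4 days from the set (Thu, Fri, Sat, Sun): 140 × 4 = 560.
The 5 extra days are Wed, Thu, Fri, Sat, Sun — 4 of them qualify.
Total: 560 + 4 = 564.

564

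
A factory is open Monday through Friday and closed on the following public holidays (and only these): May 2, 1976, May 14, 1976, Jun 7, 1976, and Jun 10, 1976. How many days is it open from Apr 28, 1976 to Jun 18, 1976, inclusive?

35 working days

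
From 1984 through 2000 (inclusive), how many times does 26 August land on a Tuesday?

Day of week of August 26 in each year:
1984: Sun, 1985: Mon, 1986: Tue ✓, 1987: Wed, 1988: Fri, 1989: Sat, 1990: Sun, 1991: Mon, 1992: Wed, 1993: Thu, 1994: Fri, 1995: Sat, 1996: Mon, 1997: Tue ✓, 1998: Wed, 1999: Thu, 2000: Sat
Tuesdays: 1986, 1997.

2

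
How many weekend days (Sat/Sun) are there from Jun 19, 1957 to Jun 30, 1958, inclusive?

Jun 19, 1957 is a Wednesday.
From Jun 19, 1957 to Jun 30, 1958 is 377 days inclusive.
377 = 7 × 53 + 6, so there are 53 full weeks plus 6 extra days.
Each full week contributes 2 weekend days (Sat, Sun): 53 × 2 = 106.
The 6 extra days are Wednesday, Thursday, Friday, Saturday, Sunday, Monday — 2 of them qualify.
Total: 106 + 2 = 108.

108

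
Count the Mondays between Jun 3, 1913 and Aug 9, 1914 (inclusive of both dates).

Jun 3, 1913 is a Tuesday.
The range spans 433 days (inclusive of both endpoints).
433 = 7 × 61 + 6, so there are 61 full weeks plus 6 extra days.
Each full week contributes one Monday: 61 so far.
The 6 extra days are Tue, Wed, Thu, Fri, Sat, Sun — none qualify.
Total: 61 + 0 = 61.

61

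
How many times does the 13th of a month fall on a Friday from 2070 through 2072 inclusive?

Friday-the-13ths by year:
2070: Jun
2071: Feb, Mar, Nov
2072: May

5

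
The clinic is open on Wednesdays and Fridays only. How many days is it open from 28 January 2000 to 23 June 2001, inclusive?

147

28 January 2000 is a Friday.
From 28 January 2000 to 23 June 2001 is 513 days inclusive.
513 = 7 × 73 + 2, so there are 73 full weeks plus 2 extra days.
Each full week contributes 2 days from the set (Wed, Fri): 73 × 2 = 146.
The 2 extra days are Friday, Saturday — 1 of them qualifies.
Total: 146 + 1 = 147.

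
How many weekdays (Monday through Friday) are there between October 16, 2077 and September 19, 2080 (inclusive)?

October 16, 2077 is a Saturday.
The range spans 1070 days (inclusive of both endpoints).
1070 = 7 × 152 + 6, so there are 152 full weeks plus 6 extra days.
Each full week contributes 5 weekdays (Mon–Fri): 152 × 5 = 760.
The 6 extra days are Saturday, Sunday, Monday, Tuesday, Wednesday, Thursday — 4 of them qualify.
Total: 760 + 4 = 764.

764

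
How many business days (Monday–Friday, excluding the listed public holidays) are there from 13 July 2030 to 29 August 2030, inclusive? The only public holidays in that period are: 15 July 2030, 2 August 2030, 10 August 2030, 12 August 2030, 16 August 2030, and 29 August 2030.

29

13 July 2030 is a Saturday.
From 13 July 2030 to 29 August 2030 is 48 days inclusive.
48 = 7 × 6 + 6, so there are 6 full weeks plus 6 extra days.
Each full week contributes 5 weekdays (Mon–Fri): 6 × 5 = 30.
The 6 extra days are Sat, Sun, Mon, Tue, Wed, Thu — 4 of them qualify.
Total: 30 + 4 = 34.
Holidays: 15 July 2030 (Mon); 2 August 2030 (Fri); 10 August 2030 (Sat); 12 August 2030 (Mon); 16 August 2030 (Fri); 29 August 2030 (Thu).
5 of the 6 holidays fall on weekdays; the rest are weekends and were already excluded.
Business days: 34 − 5 = 29.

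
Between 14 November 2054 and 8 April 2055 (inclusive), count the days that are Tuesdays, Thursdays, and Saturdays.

14 November 2054 is a Saturday.
From 14 November 2054 to 8 April 2055 is 146 days inclusive.
146 = 7 × 20 + 6, so there are 20 full weeks plus 6 extra days.
Each full week contributes 3 days from the set (Tue, Thu, Sat): 20 × 3 = 60.
The 6 extra days are Sat, Sun, Mon, Tue, Wed, Thu — 3 of them qualify.
Total: 60 + 3 = 63.

63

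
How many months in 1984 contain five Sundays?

A month has five Sundays exactly when Sunday falls within its first (length − 28) days.
Jan: 31 days, starts Sun → 5 of Sun, Mon, Tue ✓
Feb: 29 days, starts Wed → 5 of Wed
Mar: 31 days, starts Thu → 5 of Thu, Fri, Sat
Apr: 30 days, starts Sun → 5 of Sun, Mon ✓
May: 31 days, starts Tue → 5 of Tue, Wed, Thu
Jun: 30 days, starts Fri → 5 of Fri, Sat
Jul: 31 days, starts Sun → 5 of Sun, Mon, Tue ✓
Aug: 31 days, starts Wed → 5 of Wed, Thu, Fri
Sep: 30 days, starts Sat → 5 of Sat, Sun ✓
Oct: 31 days, starts Mon → 5 of Mon, Tue, Wed
Nov: 30 days, starts Thu → 5 of Thu, Fri
Dec: 31 days, starts Sat → 5 of Sat, Sun, Mon ✓
Months with five Sundays: Jan, Apr, Jul, Sep, Dec.

5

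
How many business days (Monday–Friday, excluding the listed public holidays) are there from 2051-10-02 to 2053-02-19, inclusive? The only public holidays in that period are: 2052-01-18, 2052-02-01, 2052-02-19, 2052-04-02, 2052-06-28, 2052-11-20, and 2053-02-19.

2051-10-02 is a Monday.
That's 507 days from start to end, counting both.
507 = 7 × 72 + 3, so there are 72 full weeks plus 3 extra days.
Each full week contributes 5 weekdays (Mon–Fri): 72 × 5 = 360.
The 3 extra days are Monday, Tuesday, Wednesday — 3 of them qualify.
Total: 360 + 3 = 363.
Holidays: 2052-01-18 (Thu); 2052-02-01 (Thu); 2052-02-19 (Mon); 2052-04-02 (Tue); 2052-06-28 (Fri); 2052-11-20 (Wed); 2053-02-19 (Wed).
All 7 holidays fall on weekdays, so subtract 7.
Business days: 363 − 7 = 356.

356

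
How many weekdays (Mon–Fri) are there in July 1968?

1968-07-01 is a Monday.
That's 31 days from start to end, counting both.
31 = 7 × 4 + 3, so there are 4 full weeks plus 3 extra days.
Each full week contributes 5 weekdays (Mon–Fri): 4 × 5 = 20.
The 3 extra days are Monday, Tuesday, Wednesday — 3 of them qualify.
Total: 20 + 3 = 23.

23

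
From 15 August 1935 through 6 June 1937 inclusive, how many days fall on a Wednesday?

15 August 1935 is a Thursday.
From 15 August 1935 to 6 June 1937 is 662 days inclusive.
662 = 7 × 94 + 4, so there are 94 full weeks plus 4 extra days.
Each full week contributes one Wednesday: 94 so far.
The 4 extra days are Thursday, Friday, Saturday, Sunday — none qualify.
Total: 94 + 0 = 94.

94 Wednesdays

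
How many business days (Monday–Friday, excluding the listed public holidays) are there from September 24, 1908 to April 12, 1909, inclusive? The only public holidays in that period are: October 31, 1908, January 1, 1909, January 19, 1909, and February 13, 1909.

141

September 24, 1908 is a Thursday.
The range spans 201 days (inclusive of both endpoints).
201 = 7 × 28 + 5, so there are 28 full weeks plus 5 extra days.
Each full week contributes 5 weekdays (Mon–Fri): 28 × 5 = 140.
The 5 extra days are Thu, Fri, Sat, Sun, Mon — 3 of them qualify.
Total: 140 + 3 = 143.
Holidays: October 31, 1908 (Sat); January 1, 1909 (Fri); January 19, 1909 (Tue); February 13, 1909 (Sat).
2 of the 4 holidays fall on weekdays; the rest are weekends and were already excluded.
Business days: 143 − 2 = 141.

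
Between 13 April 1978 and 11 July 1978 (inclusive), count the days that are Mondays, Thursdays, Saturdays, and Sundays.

52

13 April 1978 is a Thursday.
From 13 April 1978 to 11 July 1978 is 90 days inclusive.
90 = 7 × 12 + 6, so there are 12 full weeks plus 6 extra days.
Each full week contributes 4 days from the set (Mon, Thu, Sat, Sun): 12 × 4 = 48.
The 6 extra days are Thursday, Friday, Saturday, Sunday, Monday, Tuesday — 4 of them qualify.
Total: 48 + 4 = 52.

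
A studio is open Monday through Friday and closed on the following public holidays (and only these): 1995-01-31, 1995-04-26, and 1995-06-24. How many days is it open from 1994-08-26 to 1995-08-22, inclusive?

1994-08-26 is a Friday.
From 1994-08-26 to 1995-08-22 is 362 days inclusive.
362 = 7 × 51 + 5, so there are 51 full weeks plus 5 extra days.
Each full week contributes 5 weekdays (Mon–Fri): 51 × 5 = 255.
The 5 extra days are Friday, Saturday, Sunday, Monday, Tuesday — 3 of them qualify.
Total: 255 + 3 = 258.
Holidays: 1995-01-31 (Tue); 1995-04-26 (Wed); 1995-06-24 (Sat).
2 of the 3 holidays fall on weekdays; the rest are weekends and were already excluded.
Business days: 258 − 2 = 256.

256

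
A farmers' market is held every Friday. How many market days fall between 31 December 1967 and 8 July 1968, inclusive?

27

31 December 1967 is a Sunday.
From 31 December 1967 to 8 July 1968 is 191 days inclusive.
191 = 7 × 27 + 2, so there are 27 full weeks plus 2 extra days.
Each full week contributes one Friday: 27 so far.
The 2 extra days are Sun, Mon — none qualify.
Total: 27 + 0 = 27.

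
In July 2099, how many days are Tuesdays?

July 1, 2099 is a Wednesday.
That's 31 days from start to end, counting both.
31 = 7 × 4 + 3, so there are 4 full weeks plus 3 extra days.
Each full week contributes one Tuesday: 4 so far.
The 3 extra days are Wednesday, Thursday, Friday — none qualify.
Total: 4 + 0 = 4.

4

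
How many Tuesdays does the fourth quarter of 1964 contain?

October 1, 1964 is a Thursday.
That's 92 days from start to end, counting both.
92 = 7 × 13 + 1, so there are 13 full weeks plus 1 extra day.
Each full week contributes one Tuesday: 13 so far.
The 1 extra day is Thu — none qualify.
Total: 13 + 0 = 13.

13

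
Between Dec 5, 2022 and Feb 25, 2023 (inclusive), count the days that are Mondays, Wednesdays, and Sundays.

Dec 5, 2022 is a Monday.
From Dec 5, 2022 to Feb 25, 2023 is 83 days inclusive.
83 = 7 × 11 + 6, so there are 11 full weeks plus 6 extra days.
Each full week contributes 3 days from the set (Mon, Wed, Sun): 11 × 3 = 33.
The 6 extra days are Monday, Tuesday, Wednesday, Thursday, Friday, Saturday — 2 of them qualify.
Total: 33 + 2 = 35.

35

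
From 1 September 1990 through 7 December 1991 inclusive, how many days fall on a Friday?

66 Fridays

1 September 1990 is a Saturday.
That's 463 days from start to end, counting both.
463 = 7 × 66 + 1, so there are 66 full weeks plus 1 extra day.
Each full week contributes one Friday: 66 so far.
The 1 extra day is Saturday — none qualify.
Total: 66 + 0 = 66.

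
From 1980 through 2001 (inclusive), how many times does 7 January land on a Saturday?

3

Day of week of January 7 in each year:
1980: Mon, 1981: Wed, 1982: Thu, 1983: Fri, 1984: Sat ✓, 1985: Mon, 1986: Tue, 1987: Wed, 1988: Thu, 1989: Sat ✓, 1990: Sun, 1991: Mon, 1992: Tue, 1993: Thu, 1994: Fri, 1995: Sat ✓, 1996: Sun, 1997: Tue, 1998: Wed, 1999: Thu, 2000: Fri, 2001: Sun
Saturdays: 1984, 1989, 1995.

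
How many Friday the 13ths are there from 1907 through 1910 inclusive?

Friday-the-13ths by year:
1907: Sep, Dec
1908: Mar, Nov
1909: Aug
1910: May

6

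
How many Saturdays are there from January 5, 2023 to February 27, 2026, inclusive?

164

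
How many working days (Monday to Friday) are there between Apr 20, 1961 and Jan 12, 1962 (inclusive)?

Apr 20, 1961 is a Thursday.
From Apr 20, 1961 to Jan 12, 1962 is 268 days inclusive.
268 = 7 × 38 + 2, so there are 38 full weeks plus 2 extra days.
Each full week contributes 5 weekdays (Mon–Fri): 38 × 5 = 190.
The 2 extra days are Thu, Fri — 2 of them qualify.
Total: 190 + 2 = 192.

192 weekdays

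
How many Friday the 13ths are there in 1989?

The 13th falls on a Friday when the month's 13th has weekday Fri.
Jan 13 is Fri ✓; Feb 13 is Mon; Mar 13 is Mon; Apr 13 is Thu; May 13 is Sat; Jun 13 is Tue; Jul 13 is Thu; Aug 13 is Sun; Sep 13 is Wed; Oct 13 is Fri ✓; Nov 13 is Mon; Dec 13 is Wed.
Friday the 13ths: Jan, Oct.

2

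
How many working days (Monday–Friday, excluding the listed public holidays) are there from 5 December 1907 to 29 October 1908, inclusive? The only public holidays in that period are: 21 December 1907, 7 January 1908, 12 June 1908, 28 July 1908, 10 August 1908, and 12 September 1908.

232 working days

5 December 1907 is a Thursday.
The range spans 330 days (inclusive of both endpoints).
330 = 7 × 47 + 1, so there are 47 full weeks plus 1 extra day.
Each full week contributes 5 weekdays (Mon–Fri): 47 × 5 = 235.
The 1 extra day is Thu — 1 of them qualifies.
Total: 235 + 1 = 236.
Holidays: 21 December 1907 (Sat); 7 January 1908 (Tue); 12 June 1908 (Fri); 28 July 1908 (Tue); 10 August 1908 (Mon); 12 September 1908 (Sat).
4 of the 6 holidays fall on weekdays; the rest are weekends and were already excluded.
Business days: 236 − 4 = 232.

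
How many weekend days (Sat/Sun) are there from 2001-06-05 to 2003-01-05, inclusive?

166

2001-06-05 is a Tuesday.
That's 580 days from start to end, counting both.
580 = 7 × 82 + 6, so there are 82 full weeks plus 6 extra days.
Each full week contributes 2 weekend days (Sat, Sun): 82 × 2 = 164.
The 6 extra days are Tue, Wed, Thu, Fri, Sat, Sun — 2 of them qualify.
Total: 164 + 2 = 166.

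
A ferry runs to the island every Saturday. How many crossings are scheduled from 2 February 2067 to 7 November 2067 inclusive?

40 Saturdays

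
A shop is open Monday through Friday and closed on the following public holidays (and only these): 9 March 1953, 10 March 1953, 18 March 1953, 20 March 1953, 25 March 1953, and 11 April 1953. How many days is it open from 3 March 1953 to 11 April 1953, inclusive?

24 working days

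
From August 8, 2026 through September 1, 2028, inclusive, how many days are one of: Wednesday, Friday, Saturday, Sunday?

432

August 8, 2026 is a Saturday.
The range spans 756 days (inclusive of both endpoints).
756 = 7 × 108, so the span is exactly 108 full weeks.
Each full week contributes 4 days from the set (Wed, Fri, Sat, Sun): 108 × 4 = 432.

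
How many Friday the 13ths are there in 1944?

The 13th falls on a Friday when the month's 13th has weekday Fri.
Jan 13 is Thu; Feb 13 is Sun; Mar 13 is Mon; Apr 13 is Thu; May 13 is Sat; Jun 13 is Tue; Jul 13 is Thu; Aug 13 is Sun; Sep 13 is Wed; Oct 13 is Fri ✓; Nov 13 is Mon; Dec 13 is Wed.
Friday the 13ths: Oct.

1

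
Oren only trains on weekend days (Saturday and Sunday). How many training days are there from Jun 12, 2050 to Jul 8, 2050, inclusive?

Jun 12, 2050 is a Sunday.
From Jun 12, 2050 to Jul 8, 2050 is 27 days inclusive.
27 = 7 × 3 + 6, so there are 3 full weeks plus 6 extra days.
Each full week contributes 2 weekend days (Sat, Sun): 3 × 2 = 6.
The 6 extra days are Sun, Mon, Tue, Wed, Thu, Fri — 1 of them qualifies.
Total: 6 + 1 = 7.

7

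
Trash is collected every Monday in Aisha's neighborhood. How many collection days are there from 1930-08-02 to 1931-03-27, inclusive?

1930-08-02 is a Saturday.
The range spans 238 days (inclusive of both endpoints).
238 = 7 × 34, so the span is exactly 34 full weeks.
Each full week contributes one Monday: 34 so far.

34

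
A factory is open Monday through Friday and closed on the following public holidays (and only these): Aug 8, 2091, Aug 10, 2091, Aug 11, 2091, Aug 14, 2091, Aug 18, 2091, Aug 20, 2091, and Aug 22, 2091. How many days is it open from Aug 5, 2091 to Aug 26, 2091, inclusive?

Aug 5, 2091 is a Sunday.
The range spans 22 days (inclusive of both endpoints).
22 = 7 × 3 + 1, so there are 3 full weeks plus 1 extra day.
Each full week contributes 5 weekdays (Mon–Fri): 3 × 5 = 15.
The 1 extra day is Sun — none qualify.
Total: 15 + 0 = 15.
Holidays: Aug 8, 2091 (Wed); Aug 10, 2091 (Fri); Aug 11, 2091 (Sat); Aug 14, 2091 (Tue); Aug 18, 2091 (Sat); Aug 20, 2091 (Mon); Aug 22, 2091 (Wed).
5 of the 7 holidays fall on weekdays; the rest are weekends and were already excluded.
Business days: 15 − 5 = 10.

10 business days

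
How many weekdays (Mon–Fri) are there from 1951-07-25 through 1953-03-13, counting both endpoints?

428 weekdays

1951-07-25 is a Wednesday.
That's 598 days from start to end, counting both.
598 = 7 × 85 + 3, so there are 85 full weeks plus 3 extra days.
Each full week contributes 5 weekdays (Mon–Fri): 85 × 5 = 425.
The 3 extra days are Wed, Thu, Fri — 3 of them qualify.
Total: 425 + 3 = 428.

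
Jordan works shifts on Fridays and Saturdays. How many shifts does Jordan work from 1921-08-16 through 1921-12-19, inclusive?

36

1921-08-16 is a Tuesday.
The range spans 126 days (inclusive of both endpoints).
126 = 7 × 18, so the span is exactly 18 full weeks.
Each full week contributes 2 days from the set (Fri, Sat): 18 × 2 = 36.
Total: 36.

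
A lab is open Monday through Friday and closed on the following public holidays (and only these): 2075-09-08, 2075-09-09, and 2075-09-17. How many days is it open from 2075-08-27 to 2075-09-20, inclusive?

17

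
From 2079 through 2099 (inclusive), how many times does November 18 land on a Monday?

3

Day of week of November 18 in each year:
2079: Sat, 2080: Mon ✓, 2081: Tue, 2082: Wed, 2083: Thu, 2084: Sat, 2085: Sun, 2086: Mon ✓, 2087: Tue, 2088: Thu, 2089: Fri, 2090: Sat, 2091: Sun, 2092: Tue, 2093: Wed, 2094: Thu, 2095: Fri, 2096: Sun, 2097: Mon ✓, 2098: Tue, 2099: Wed
Mondays: 2080, 2086, 2097.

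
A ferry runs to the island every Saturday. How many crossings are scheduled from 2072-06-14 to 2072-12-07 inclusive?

25

2072-06-14 is a Tuesday.
From 2072-06-14 to 2072-12-07 is 177 days inclusive.
177 = 7 × 25 + 2, so there are 25 full weeks plus 2 extra days.
Each full week contributes one Saturday: 25 so far.
The 2 extra days are Tue, Wed — none qualify.
Total: 25 + 0 = 25.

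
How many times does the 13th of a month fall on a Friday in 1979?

The 13th falls on a Friday when the month's 13th has weekday Fri.
Jan 13 is Sat; Feb 13 is Tue; Mar 13 is Tue; Apr 13 is Fri ✓; May 13 is Sun; Jun 13 is Wed; Jul 13 is Fri ✓; Aug 13 is Mon; Sep 13 is Thu; Oct 13 is Sat; Nov 13 is Tue; Dec 13 is Thu.
Friday the 13ths: Apr, Jul.

2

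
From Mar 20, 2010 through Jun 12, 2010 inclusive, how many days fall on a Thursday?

Mar 20, 2010 is a Saturday.
From Mar 20, 2010 to Jun 12, 2010 is 85 days inclusive.
85 = 7 × 12 + 1, so there are 12 full weeks plus 1 extra day.
Each full week contributes one Thursday: 12 so far.
The 1 extra day is Saturday — none qualify.
Total: 12 + 0 = 12.

12 Thursdays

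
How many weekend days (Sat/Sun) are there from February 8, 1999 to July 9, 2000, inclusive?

February 8, 1999 is a Monday.
That's 518 days from start to end, counting both.
518 = 7 × 74, so the span is exactly 74 full weeks.
Each full week contributes 2 weekend days (Sat, Sun): 74 × 2 = 148.
Total: 148.

148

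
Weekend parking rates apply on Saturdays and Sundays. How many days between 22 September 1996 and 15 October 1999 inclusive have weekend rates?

319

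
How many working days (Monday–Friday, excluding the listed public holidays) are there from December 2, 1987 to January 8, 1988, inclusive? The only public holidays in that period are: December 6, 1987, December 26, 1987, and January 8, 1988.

December 2, 1987 is a Wednesday.
The range spans 38 days (inclusive of both endpoints).
38 = 7 × 5 + 3, so there are 5 full weeks plus 3 extra days.
Each full week contributes 5 weekdays (Mon–Fri): 5 × 5 = 25.
The 3 extra days are Wednesday, Thursday, Friday — 3 of them qualify.
Total: 25 + 3 = 28.
Holidays: December 6, 1987 (Sun); December 26, 1987 (Sat); January 8, 1988 (Fri).
1 of the 3 holidays fall on weekdays; the rest are weekends and were already excluded.
Business days: 28 − 1 = 27.

27 working days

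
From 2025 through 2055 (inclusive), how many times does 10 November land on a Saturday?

4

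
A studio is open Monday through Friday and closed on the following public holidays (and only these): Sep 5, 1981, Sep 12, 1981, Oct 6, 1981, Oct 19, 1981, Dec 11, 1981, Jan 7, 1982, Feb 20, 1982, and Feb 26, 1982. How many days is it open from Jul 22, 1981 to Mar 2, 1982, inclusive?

Jul 22, 1981 is a Wednesday.
That's 224 days from start to end, counting both.
224 = 7 × 32, so the span is exactly 32 full weeks.
Each full week contributes 5 weekdays (Mon–Fri): 32 × 5 = 160.
Holidays: Sep 5, 1981 (Sat); Sep 12, 1981 (Sat); Oct 6, 1981 (Tue); Oct 19, 1981 (Mon); Dec 11, 1981 (Fri); Jan 7, 1982 (Thu); Feb 20, 1982 (Sat); Feb 26, 1982 (Fri).
5 of the 8 holidays fall on weekdays; the rest are weekends and were already excluded.
Business days: 160 − 5 = 155.

155 working days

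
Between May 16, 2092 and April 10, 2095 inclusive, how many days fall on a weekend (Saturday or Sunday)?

304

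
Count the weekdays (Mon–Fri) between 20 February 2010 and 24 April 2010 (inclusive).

45 weekdays

20 February 2010 is a Saturday.
The range spans 64 days (inclusive of both endpoints).
64 = 7 × 9 + 1, so there are 9 full weeks plus 1 extra day.
Each full week contributes 5 weekdays (Mon–Fri): 9 × 5 = 45.
The 1 extra day is Saturday — none qualify.
Total: 45 + 0 = 45.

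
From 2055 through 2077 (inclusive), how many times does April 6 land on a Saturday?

Day of week of April 6 in each year:
2055: Tue, 2056: Thu, 2057: Fri, 2058: Sat ✓, 2059: Sun, 2060: Tue, 2061: Wed, 2062: Thu, 2063: Fri, 2064: Sun, 2065: Mon, 2066: Tue, 2067: Wed, 2068: Fri, 2069: Sat ✓, 2070: Sun, 2071: Mon, 2072: Wed, 2073: Thu, 2074: Fri, 2075: Sat ✓, 2076: Mon, 2077: Tue
Saturdays: 2058, 2069, 2075.

3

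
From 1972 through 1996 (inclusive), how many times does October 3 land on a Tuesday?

Day of week of October 3 in each year:
1972: Tue ✓, 1973: Wed, 1974: Thu, 1975: Fri, 1976: Sun, 1977: Mon, 1978: Tue ✓, 1979: Wed, 1980: Fri, 1981: Sat, 1982: Sun, 1983: Mon, 1984: Wed, 1985: Thu, 1986: Fri, 1987: Sat, 1988: Mon, 1989: Tue ✓, 1990: Wed, 1991: Thu, 1992: Sat, 1993: Sun, 1994: Mon, 1995: Tue ✓, 1996: Thu
Tuesdays: 1972, 1978, 1989, 1995.

4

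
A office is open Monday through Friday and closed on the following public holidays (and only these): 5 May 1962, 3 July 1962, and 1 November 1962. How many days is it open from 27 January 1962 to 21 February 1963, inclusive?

27 January 1962 is a Saturday.
From 27 January 1962 to 21 February 1963 is 391 days inclusive.
391 = 7 × 55 + 6, so there are 55 full weeks plus 6 extra days.
Each full week contributes 5 weekdays (Mon–Fri): 55 × 5 = 275.
The 6 extra days are Sat, Sun, Mon, Tue, Wed, Thu — 4 of them qualify.
Total: 275 + 4 = 279.
Holidays: 5 May 1962 (Sat); 3 July 1962 (Tue); 1 November 1962 (Thu).
2 of the 3 holidays fall on weekdays; the rest are weekends and were already excluded.
Business days: 279 − 2 = 277.

277 working days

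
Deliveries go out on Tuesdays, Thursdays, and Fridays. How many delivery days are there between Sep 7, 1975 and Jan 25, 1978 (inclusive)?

373

Sep 7, 1975 is a Sunday.
From Sep 7, 1975 to Jan 25, 1978 is 872 days inclusive.
872 = 7 × 124 + 4, so there are 124 full weeks plus 4 extra days.
Each full week contributes 3 days from the set (Tue, Thu, Fri): 124 × 3 = 372.
The 4 extra days are Sunday, Monday, Tuesday, Wednesday — 1 of them qualifies.
Total: 372 + 1 = 373.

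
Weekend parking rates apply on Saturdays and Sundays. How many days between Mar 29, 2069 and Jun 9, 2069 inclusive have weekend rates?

Mar 29, 2069 is a Friday.
The range spans 73 days (inclusive of both endpoints).
73 = 7 × 10 + 3, so there are 10 full weeks plus 3 extra days.
Each full week contributes 2 weekend days (Sat, Sun): 10 × 2 = 20.
The 3 extra days are Fri, Sat, Sun — 2 of them qualify.
Total: 20 + 2 = 22.

22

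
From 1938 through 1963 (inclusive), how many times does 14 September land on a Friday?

Day of week of September 14 in each year:
1938: Wed, 1939: Thu, 1940: Sat, 1941: Sun, 1942: Mon, 1943: Tue, 1944: Thu, 1945: Fri ✓, 1946: Sat, 1947: Sun, 1948: Tue, 1949: Wed, 1950: Thu, 1951: Fri ✓, 1952: Sun, 1953: Mon, 1954: Tue, 1955: Wed, 1956: Fri ✓, 1957: Sat, 1958: Sun, 1959: Mon, 1960: Wed, 1961: Thu, 1962: Fri ✓, 1963: Sat
Fridays: 1945, 1951, 1956, 1962.

4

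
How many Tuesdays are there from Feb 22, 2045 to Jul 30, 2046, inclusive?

74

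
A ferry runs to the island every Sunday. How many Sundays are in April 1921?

4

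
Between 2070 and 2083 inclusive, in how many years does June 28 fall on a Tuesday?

2

Day of week of June 28 in each year:
2070: Sat, 2071: Sun, 2072: Tue ✓, 2073: Wed, 2074: Thu, 2075: Fri, 2076: Sun, 2077: Mon, 2078: Tue ✓, 2079: Wed, 2080: Fri, 2081: Sat, 2082: Sun, 2083: Mon
Tuesdays: 2072, 2078.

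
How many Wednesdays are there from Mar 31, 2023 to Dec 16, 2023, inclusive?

Mar 31, 2023 is a Friday.
From Mar 31, 2023 to Dec 16, 2023 is 261 days inclusive.
261 = 7 × 37 + 2, so there are 37 full weeks plus 2 extra days.
Each full week contributes one Wednesday: 37 so far.
The 2 extra days are Friday, Saturday — none qualify.
Total: 37 + 0 = 37.

37 Wednesdays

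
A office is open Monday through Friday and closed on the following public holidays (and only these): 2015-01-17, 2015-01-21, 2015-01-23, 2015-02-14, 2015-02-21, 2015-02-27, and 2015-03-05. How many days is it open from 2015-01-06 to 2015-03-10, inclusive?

2015-01-06 is a Tuesday.
From 2015-01-06 to 2015-03-10 is 64 days inclusive.
64 = 7 × 9 + 1, so there are 9 full weeks plus 1 extra day.
Each full week contributes 5 weekdays (Mon–Fri): 9 × 5 = 45.
The 1 extra day is Tuesday — 1 of them qualifies.
Total: 45 + 1 = 46.
Holidays: 2015-01-17 (Sat); 2015-01-21 (Wed); 2015-01-23 (Fri); 2015-02-14 (Sat); 2015-02-21 (Sat); 2015-02-27 (Fri); 2015-03-05 (Thu).
4 of the 7 holidays fall on weekdays; the rest are weekends and were already excluded.
Business days: 46 − 4 = 42.

42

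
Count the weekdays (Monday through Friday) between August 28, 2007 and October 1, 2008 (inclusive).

287

August 28, 2007 is a Tuesday.
That's 401 days from start to end, counting both.
401 = 7 × 57 + 2, so there are 57 full weeks plus 2 extra days.
Each full week contributes 5 weekdays (Mon–Fri): 57 × 5 = 285.
The 2 extra days are Tue, Wed — 2 of them qualify.
Total: 285 + 2 = 287.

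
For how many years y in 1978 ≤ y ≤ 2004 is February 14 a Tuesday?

Day of week of February 14 in each year:
1978: Tue ✓, 1979: Wed, 1980: Thu, 1981: Sat, 1982: Sun, 1983: Mon, 1984: Tue ✓, 1985: Thu, 1986: Fri, 1987: Sat, 1988: Sun, 1989: Tue ✓, 1990: Wed, 1991: Thu, 1992: Fri, 1993: Sun, 1994: Mon, 1995: Tue ✓, 1996: Wed, 1997: Fri, 1998: Sat, 1999: Sun, 2000: Mon, 2001: Wed, 2002: Thu, 2003: Fri, 2004: Sat
Tuesdays: 1978, 1984, 1989, 1995.

4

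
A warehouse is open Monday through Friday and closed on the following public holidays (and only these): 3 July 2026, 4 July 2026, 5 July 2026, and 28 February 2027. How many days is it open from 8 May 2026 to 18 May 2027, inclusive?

8 May 2026 is a Friday.
That's 376 days from start to end, counting both.
376 = 7 × 53 + 5, so there are 53 full weeks plus 5 extra days.
Each full week contributes 5 weekdays (Mon–Fri): 53 × 5 = 265.
The 5 extra days are Friday, Saturday, Sunday, Monday, Tuesday — 3 of them qualify.
Total: 265 + 3 = 268.
Holidays: 3 July 2026 (Fri); 4 July 2026 (Sat); 5 July 2026 (Sun); 28 February 2027 (Sun).
1 of the 4 holidays fall on weekdays; the rest are weekends and were already excluded.
Business days: 268 − 1 = 267.

267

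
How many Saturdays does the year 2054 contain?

2054-01-01 is a Thursday.
That's 365 days from start to end, counting both.
365 = 7 × 52 + 1, so there are 52 full weeks plus 1 extra day.
Each full week contributes one Saturday: 52 so far.
The 1 extra day is Thursday — none qualify.
Total: 52 + 0 = 52.

52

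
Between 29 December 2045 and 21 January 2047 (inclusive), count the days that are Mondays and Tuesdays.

29 December 2045 is a Friday.
The range spans 389 days (inclusive of both endpoints).
389 = 7 × 55 + 4, so there are 55 full weeks plus 4 extra days.
Each full week contributes 2 days from the set (Mon, Tue): 55 × 2 = 110.
The 4 extra days are Friday, Saturday, Sunday, Monday — 1 of them qualifies.
Total: 110 + 1 = 111.

111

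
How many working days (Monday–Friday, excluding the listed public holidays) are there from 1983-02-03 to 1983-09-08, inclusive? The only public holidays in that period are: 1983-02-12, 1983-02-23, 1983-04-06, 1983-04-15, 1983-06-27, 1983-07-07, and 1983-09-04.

151 working days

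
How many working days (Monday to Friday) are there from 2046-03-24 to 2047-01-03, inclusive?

2046-03-24 is a Saturday.
That's 286 days from start to end, counting both.
286 = 7 × 40 + 6, so there are 40 full weeks plus 6 extra days.
Each full week contributes 5 weekdays (Mon–Fri): 40 × 5 = 200.
The 6 extra days are Saturday, Sunday, Monday, Tuesday, Wednesday, Thursday — 4 of them qualify.
Total: 200 + 4 = 204.

204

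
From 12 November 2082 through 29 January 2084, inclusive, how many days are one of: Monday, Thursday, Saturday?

12 November 2082 is a Thursday.
The range spans 444 days (inclusive of both endpoints).
444 = 7 × 63 + 3, so there are 63 full weeks plus 3 extra days.
Each full week contributes 3 days from the set (Mon, Thu, Sat): 63 × 3 = 189.
The 3 extra days are Thu, Fri, Sat — 2 of them qualify.
Total: 189 + 2 = 191.

191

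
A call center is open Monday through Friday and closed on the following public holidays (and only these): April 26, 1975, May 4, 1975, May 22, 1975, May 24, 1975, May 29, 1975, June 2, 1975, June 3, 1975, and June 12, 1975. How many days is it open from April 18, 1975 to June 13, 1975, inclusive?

April 18, 1975 is a Friday.
The range spans 57 days (inclusive of both endpoints).
57 = 7 × 8 + 1, so there are 8 full weeks plus 1 extra day.
Each full week contributes 5 weekdays (Mon–Fri): 8 × 5 = 40.
The 1 extra day is Fri — 1 of them qualifies.
Total: 40 + 1 = 41.
Holidays: April 26, 1975 (Sat); May 4, 1975 (Sun); May 22, 1975 (Thu); May 24, 1975 (Sat); May 29, 1975 (Thu); June 2, 1975 (Mon); June 3, 1975 (Tue); June 12, 1975 (Thu).
5 of the 8 holidays fall on weekdays; the rest are weekends and were already excluded.
Business days: 41 − 5 = 36.

36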